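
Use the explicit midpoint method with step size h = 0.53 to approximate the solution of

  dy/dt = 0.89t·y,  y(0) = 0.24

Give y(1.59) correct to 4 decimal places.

0.6838

Midpoint: k1 = f(t_n, y_n); k2 = f(t_n + h/2, y_n + (h/2)·k1); y_{n+1} = y_n + h·k2.
t=0.000000, y=0.240000:
  k1 = f(0.000000, 0.240000) = 0.000000
  k2 = f(0.265000, 0.240000) = 0.056604
  y ← 0.240000 + 0.53·0.056604 = 0.270000
t=0.530000, y=0.270000:
  k1 = f(0.530000, 0.270000) = 0.127359
  k2 = f(0.795000, 0.303750) = 0.214919
  y ← 0.270000 + 0.53·0.214919 = 0.383907
t=1.060000, y=0.383907:
  k1 = f(1.060000, 0.383907) = 0.362178
  k2 = f(1.325000, 0.479884) = 0.565903
  y ← 0.383907 + 0.53·0.565903 = 0.683836
y(1.59) ≈ 0.6838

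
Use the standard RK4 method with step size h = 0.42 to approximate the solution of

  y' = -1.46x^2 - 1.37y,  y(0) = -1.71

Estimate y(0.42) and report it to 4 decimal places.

-0.9943

RK4: k1 = f(x_n, y_n); k2 = f(x_n + h/2, y_n + (h/2)·k1); k3 = f(x_n + h/2, y_n + (h/2)·k2); k4 = f(x_n + h, y_n + h·k3); y_{n+1} = y_n + (h/6)·(k1 + 2k2 + 2k3 + k4).
x=0.000000, y=-1.710000:
  k1 = f(0.000000, -1.710000) = 2.342700
  k2 = f(0.210000, -1.218033) = 1.604319
  k3 = f(0.210000, -1.373093) = 1.816751
  k4 = f(0.420000, -0.946964) = 1.039797
  y ← -1.710000 + (0.42/6)·(k1 + 2k2 + 2k3 + k4) = -0.994275
y(0.42) ≈ -0.9943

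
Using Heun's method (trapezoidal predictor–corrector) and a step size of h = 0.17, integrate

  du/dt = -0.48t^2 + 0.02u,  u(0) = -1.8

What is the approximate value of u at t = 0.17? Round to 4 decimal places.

-1.8073

Heun: k1 = f(t_n, u_n); k2 = f(t_n + h, u_n + h·k1); u_{n+1} = u_n + (h/2)·(k1 + k2).
t=0.000000, u=-1.800000:
  k1 = f(0.000000, -1.800000) = -0.036000
  k2 = f(0.170000, -1.806120) = -0.049994
  u ← -1.800000 + (0.17/2)·(-0.036000 + (-0.049994)) = -1.807310
u(0.17) ≈ -1.8073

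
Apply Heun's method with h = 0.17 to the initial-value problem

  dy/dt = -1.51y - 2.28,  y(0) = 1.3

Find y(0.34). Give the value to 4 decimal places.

Heun: k1 = f(t_n, y_n); k2 = f(t_n + h, y_n + h·k1); y_{n+1} = y_n + (h/2)·(k1 + k2).
t=0.000000, y=1.300000:
  k1 = f(0.000000, 1.300000) = -4.243000
  k2 = f(0.170000, 0.578690) = -3.153822
  y ← 1.300000 + (0.17/2)·(-4.243000 + (-3.153822)) = 0.671270
t=0.170000, y=0.671270:
  k1 = f(0.170000, 0.671270) = -3.293618
  k2 = f(0.340000, 0.111355) = -2.448146
  y ← 0.671270 + (0.17/2)·(-3.293618 + (-2.448146)) = 0.183220
y(0.34) ≈ 0.1832

0.1832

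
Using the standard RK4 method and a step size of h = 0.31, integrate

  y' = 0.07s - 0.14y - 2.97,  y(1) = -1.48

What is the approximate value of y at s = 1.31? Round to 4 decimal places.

RK4: k1 = f(s_n, y_n); k2 = f(s_n + h/2, y_n + (h/2)·k1); k3 = f(s_n + h/2, y_n + (h/2)·k2); k4 = f(s_n + h, y_n + h·k3); y_{n+1} = y_n + (h/6)·(k1 + 2k2 + 2k3 + k4).
s=1.000000, y=-1.480000:
  k1 = f(1.000000, -1.480000) = -2.692800
  k2 = f(1.155000, -1.897384) = -2.623516
  k3 = f(1.155000, -1.886645) = -2.625020
  k4 = f(1.310000, -2.293756) = -2.557174
  y ← -1.480000 + (0.31/6)·(k1 + 2k2 + 2k3 + k4) = -2.293597
y(1.31) ≈ -2.2936

-2.2936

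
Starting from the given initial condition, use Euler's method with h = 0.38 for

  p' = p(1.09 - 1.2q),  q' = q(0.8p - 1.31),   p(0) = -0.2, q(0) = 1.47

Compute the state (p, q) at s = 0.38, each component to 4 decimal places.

Euler on (p,q): p_{n+1} = p_n + h·p', q_{n+1} = q_n + h·q'.
0.000000: (-0.200000, 1.470000); f=(0.134800, -2.160900) → (-0.148776, 0.648858)
(p(0.38), q(0.38)) ≈ (-0.1488, 0.6489)

-0.1488, 0.6489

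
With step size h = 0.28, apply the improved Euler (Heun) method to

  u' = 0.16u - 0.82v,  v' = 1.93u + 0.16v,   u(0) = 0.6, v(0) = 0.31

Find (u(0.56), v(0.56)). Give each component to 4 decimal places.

0.3531, 0.9246

Heun on (u,v): k1 = f(x_n, state_n); k2 = f(x_n + h, state_n + h·k1); state_{n+1} = state_n + (h/2)·(k1 + k2).
0.000000: (0.600000, 0.310000)
  k1 = (-0.158200, 1.207600)
  predictor → (0.555704, 0.648128)
  k2 = (-0.442552, 1.176209)
  → (0.515895, 0.643733)
0.280000: (0.515895, 0.643733)
  k1 = (-0.445318, 1.098674)
  predictor → (0.391206, 0.951362)
  k2 = (-0.717524, 0.907245)
  → (0.353097, 0.924562)
(u(0.56), v(0.56)) ≈ (0.3531, 0.9246)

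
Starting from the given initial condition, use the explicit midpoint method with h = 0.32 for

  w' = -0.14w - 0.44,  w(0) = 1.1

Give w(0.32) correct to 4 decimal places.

0.9142

Midpoint: k1 = f(x_n, w_n); k2 = f(x_n + h/2, w_n + (h/2)·k1); w_{n+1} = w_n + h·k2.
x=0.000000, w=1.100000:
  k1 = f(0.000000, 1.100000) = -0.594000
  k2 = f(0.160000, 1.004960) = -0.580694
  w ← 1.100000 + 0.32·(-0.580694) = 0.914178
w(0.32) ≈ 0.9142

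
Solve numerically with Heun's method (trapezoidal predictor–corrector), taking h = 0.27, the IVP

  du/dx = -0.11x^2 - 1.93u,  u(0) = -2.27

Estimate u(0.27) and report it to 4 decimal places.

Heun: k1 = f(x_n, u_n); k2 = f(x_n + h, u_n + h·k1); u_{n+1} = u_n + (h/2)·(k1 + k2).
x=0.000000, u=-2.270000:
  k1 = f(0.000000, -2.270000) = 4.381100
  k2 = f(0.270000, -1.087103) = 2.090090
  u ← -2.270000 + (0.27/2)·(4.381100 + 2.090090) = -1.396389
u(0.27) ≈ -1.3964

-1.3964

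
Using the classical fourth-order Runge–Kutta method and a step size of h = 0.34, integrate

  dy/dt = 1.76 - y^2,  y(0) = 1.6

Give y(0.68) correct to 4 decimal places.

1.3692

RK4: k1 = f(t_n, y_n); k2 = f(t_n + h/2, y_n + (h/2)·k1); k3 = f(t_n + h/2, y_n + (h/2)·k2); k4 = f(t_n + h, y_n + h·k3); y_{n+1} = y_n + (h/6)·(k1 + 2k2 + 2k3 + k4).
t=0.000000, y=1.600000:
  k1 = f(0.000000, 1.600000) = -0.800000
  k2 = f(0.170000, 1.464000) = -0.383296
  k3 = f(0.170000, 1.534840) = -0.595733
  k4 = f(0.340000, 1.397451) = -0.192869
  y ← 1.600000 + (0.34/6)·(k1 + 2k2 + 2k3 + k4) = 1.432781
t=0.340000, y=1.432781:
  k1 = f(0.340000, 1.432781) = -0.292861
  k2 = f(0.510000, 1.382994) = -0.152674
  k3 = f(0.510000, 1.406826) = -0.219160
  k4 = f(0.680000, 1.358266) = -0.084887
  y ← 1.432781 + (0.34/6)·(k1 + 2k2 + 2k3 + k4) = 1.369234
y(0.68) ≈ 1.3692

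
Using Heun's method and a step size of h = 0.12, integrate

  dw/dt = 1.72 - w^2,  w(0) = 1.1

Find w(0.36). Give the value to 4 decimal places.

Heun: k1 = f(t_n, w_n); k2 = f(t_n + h, w_n + h·k1); w_{n+1} = w_n + (h/2)·(k1 + k2).
t=0.000000, w=1.100000:
  k1 = f(0.000000, 1.100000) = 0.510000
  k2 = f(0.120000, 1.161200) = 0.371615
  w ← 1.100000 + (0.12/2)·(0.510000 + 0.371615) = 1.152897
t=0.120000, w=1.152897:
  k1 = f(0.120000, 1.152897) = 0.390829
  k2 = f(0.240000, 1.199796) = 0.280489
  w ← 1.152897 + (0.12/2)·(0.390829 + 0.280489) = 1.193176
t=0.240000, w=1.193176:
  k1 = f(0.240000, 1.193176) = 0.296331
  k2 = f(0.360000, 1.228736) = 0.210209
  w ← 1.193176 + (0.12/2)·(0.296331 + 0.210209) = 1.223568
w(0.36) ≈ 1.2236

1.2236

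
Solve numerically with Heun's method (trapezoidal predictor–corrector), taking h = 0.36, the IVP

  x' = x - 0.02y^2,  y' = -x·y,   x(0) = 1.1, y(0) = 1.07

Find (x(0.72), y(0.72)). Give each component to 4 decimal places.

2.2203, 0.3782

Heun on (x,y): k1 = f(t_n, state_n); k2 = f(t_n + h, state_n + h·k1); state_{n+1} = state_n + (h/2)·(k1 + k2).
0.000000: (1.100000, 1.070000)
  k1 = (1.077102, -1.177000)
  predictor → (1.487757, 0.646280)
  k2 = (1.479403, -0.961507)
  → (1.560171, 0.685069)
0.360000: (1.560171, 0.685069)
  k1 = (1.550785, -1.068824)
  predictor → (2.118453, 0.300292)
  k2 = (2.116650, -0.636154)
  → (2.220309, 0.378172)
(x(0.72), y(0.72)) ≈ (2.2203, 0.3782)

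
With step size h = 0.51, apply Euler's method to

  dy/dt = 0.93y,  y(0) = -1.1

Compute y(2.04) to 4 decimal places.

-5.1968

Euler: y_{n+1} = y_n + h·f(t_n, y_n).
t=0.000000, y=-1.100000: f=-1.023000 → y ← -1.100000 + 0.51·(-1.023000) = -1.621730
t=0.510000, y=-1.621730: f=-1.508209 → y ← -1.621730 + 0.51·(-1.508209) = -2.390917
t=1.020000, y=-2.390917: f=-2.223552 → y ← -2.390917 + 0.51·(-2.223552) = -3.524928
t=1.530000, y=-3.524928: f=-3.278183 → y ← -3.524928 + 0.51·(-3.278183) = -5.196802
y(2.04) ≈ -5.1968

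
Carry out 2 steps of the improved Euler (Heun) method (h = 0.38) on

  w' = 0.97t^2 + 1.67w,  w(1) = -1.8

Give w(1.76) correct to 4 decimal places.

-3.7253

Heun: k1 = f(t_n, w_n); k2 = f(t_n + h, w_n + h·k1); w_{n+1} = w_n + (h/2)·(k1 + k2).
t=1.000000, w=-1.800000:
  k1 = f(1.000000, -1.800000) = -2.036000
  k2 = f(1.380000, -2.573680) = -2.450778
  w ← -1.800000 + (0.38/2)·(-2.036000 + (-2.450778)) = -2.652488
t=1.380000, w=-2.652488:
  k1 = f(1.380000, -2.652488) = -2.582387
  k2 = f(1.760000, -3.633795) = -3.063765
  w ← -2.652488 + (0.38/2)·(-2.582387 + (-3.063765)) = -3.725257
w(1.76) ≈ -3.7253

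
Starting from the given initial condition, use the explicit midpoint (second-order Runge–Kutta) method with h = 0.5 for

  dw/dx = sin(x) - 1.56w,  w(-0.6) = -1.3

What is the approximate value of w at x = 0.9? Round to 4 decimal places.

Midpoint: k1 = f(x_n, w_n); k2 = f(x_n + h/2, w_n + (h/2)·k1); w_{n+1} = w_n + h·k2.
x=-0.600000, w=-1.300000:
  k1 = f(-0.600000, -1.300000) = 1.463358
  k2 = f(-0.350000, -0.934161) = 1.114393
  w ← -1.300000 + 0.5·1.114393 = -0.742804
x=-0.100000, w=-0.742804:
  k1 = f(-0.100000, -0.742804) = 1.058940
  k2 = f(0.150000, -0.478069) = 0.895225
  w ← -0.742804 + 0.5·0.895225 = -0.295191
x=0.400000, w=-0.295191:
  k1 = f(0.400000, -0.295191) = 0.849916
  k2 = f(0.650000, -0.082712) = 0.734217
  w ← -0.295191 + 0.5·0.734217 = 0.071917
w(0.9) ≈ 0.0719

0.0719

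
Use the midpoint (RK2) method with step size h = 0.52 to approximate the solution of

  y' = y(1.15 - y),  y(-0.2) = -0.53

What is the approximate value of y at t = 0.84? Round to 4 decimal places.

Midpoint: k1 = f(t_n, y_n); k2 = f(t_n + h/2, y_n + (h/2)·k1); y_{n+1} = y_n + h·k2.
t=-0.200000, y=-0.530000:
  k1 = f(-0.200000, -0.530000) = -0.890400
  k2 = f(0.060000, -0.761504) = -1.455618
  y ← -0.530000 + 0.52·(-1.455618) = -1.286921
t=0.320000, y=-1.286921:
  k1 = f(0.320000, -1.286921) = -3.136126
  k2 = f(0.580000, -2.102314) = -6.837386
  y ← -1.286921 + 0.52·(-6.837386) = -4.842362
y(0.84) ≈ -4.8424

-4.8424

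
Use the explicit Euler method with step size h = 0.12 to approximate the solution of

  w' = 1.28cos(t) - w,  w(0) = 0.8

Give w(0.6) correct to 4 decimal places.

Euler: w_{n+1} = w_n + h·f(t_n, w_n).
t=0.000000, w=0.800000: f=0.480000 → w ← 0.800000 + 0.12·0.480000 = 0.857600
t=0.120000, w=0.857600: f=0.413195 → w ← 0.857600 + 0.12·0.413195 = 0.907183
t=0.240000, w=0.907183: f=0.336129 → w ← 0.907183 + 0.12·0.336129 = 0.947519
t=0.360000, w=0.947519: f=0.250429 → w ← 0.947519 + 0.12·0.250429 = 0.977570
t=0.480000, w=0.977570: f=0.157783 → w ← 0.977570 + 0.12·0.157783 = 0.996504
w(0.6) ≈ 0.9965

0.9965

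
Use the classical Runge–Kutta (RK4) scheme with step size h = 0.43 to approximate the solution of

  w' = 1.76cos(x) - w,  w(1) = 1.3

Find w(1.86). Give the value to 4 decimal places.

RK4: k1 = f(x_n, w_n); k2 = f(x_n + h/2, w_n + (h/2)·k1); k3 = f(x_n + h/2, w_n + (h/2)·k2); k4 = f(x_n + h, w_n + h·k3); w_{n+1} = w_n + (h/6)·(k1 + 2k2 + 2k3 + k4).
x=1.000000, w=1.300000:
  k1 = f(1.000000, 1.300000) = -0.349068
  k2 = f(1.215000, 1.224950) = -0.611877
  k3 = f(1.215000, 1.168446) = -0.555373
  k4 = f(1.430000, 1.061189) = -0.814206
  w ← 1.300000 + (0.43/6)·(k1 + 2k2 + 2k3 + k4) = 1.049326
x=1.430000, w=1.049326:
  k1 = f(1.430000, 1.049326) = -0.802342
  k2 = f(1.645000, 0.876822) = -1.007301
  k3 = f(1.645000, 0.832756) = -0.963235
  k4 = f(1.860000, 0.635135) = -1.137068
  w ← 1.049326 + (0.43/6)·(k1 + 2k2 + 2k3 + k4) = 0.627892
w(1.86) ≈ 0.6279

0.6279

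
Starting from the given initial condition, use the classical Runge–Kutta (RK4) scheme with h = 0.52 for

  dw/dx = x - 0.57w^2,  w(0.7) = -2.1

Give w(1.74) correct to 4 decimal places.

-57.0678

RK4: k1 = f(x_n, w_n); k2 = f(x_n + h/2, w_n + (h/2)·k1); k3 = f(x_n + h/2, w_n + (h/2)·k2); k4 = f(x_n + h, w_n + h·k3); w_{n+1} = w_n + (h/6)·(k1 + 2k2 + 2k3 + k4).
x=0.700000, w=-2.100000:
  k1 = f(0.700000, -2.100000) = -1.813700
  k2 = f(0.960000, -2.571562) = -2.809371
  k3 = f(0.960000, -2.830436) = -3.606481
  k4 = f(1.220000, -3.975370) = -7.788034
  w ← -2.100000 + (0.52/6)·(k1 + 2k2 + 2k3 + k4) = -4.044231
x=1.220000, w=-4.044231:
  k1 = f(1.220000, -4.044231) = -8.102809
  k2 = f(1.480000, -6.150962) = -20.085568
  k3 = f(1.480000, -9.266479) = -47.464549
  k4 = f(1.740000, -28.725797) = -468.607694
  w ← -4.044231 + (0.52/6)·(k1 + 2k2 + 2k3 + k4) = -57.067828
w(1.74) ≈ -57.0678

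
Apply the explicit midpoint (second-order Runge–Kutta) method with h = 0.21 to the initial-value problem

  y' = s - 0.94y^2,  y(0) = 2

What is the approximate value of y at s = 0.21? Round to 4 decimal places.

Midpoint: k1 = f(s_n, y_n); k2 = f(s_n + h/2, y_n + (h/2)·k1); y_{n+1} = y_n + h·k2.
s=0.000000, y=2.000000:
  k1 = f(0.000000, 2.000000) = -3.760000
  k2 = f(0.105000, 1.605200) = -2.317067
  y ← 2.000000 + 0.21·(-2.317067) = 1.513416
y(0.21) ≈ 1.5134

1.5134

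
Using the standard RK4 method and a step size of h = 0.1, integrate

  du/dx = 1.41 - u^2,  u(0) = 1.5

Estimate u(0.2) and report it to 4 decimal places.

RK4: k1 = f(x_n, u_n); k2 = f(x_n + h/2, u_n + (h/2)·k1); k3 = f(x_n + h/2, u_n + (h/2)·k2); k4 = f(x_n + h, u_n + h·k3); u_{n+1} = u_n + (h/6)·(k1 + 2k2 + 2k3 + k4).
x=0.000000, u=1.500000:
  k1 = f(0.000000, 1.500000) = -0.840000
  k2 = f(0.050000, 1.458000) = -0.715764
  k3 = f(0.050000, 1.464212) = -0.733916
  k4 = f(0.100000, 1.426608) = -0.625211
  u ← 1.500000 + (0.1/6)·(k1 + 2k2 + 2k3 + k4) = 1.427257
x=0.100000, u=1.427257:
  k1 = f(0.100000, 1.427257) = -0.627063
  k2 = f(0.150000, 1.395904) = -0.538548
  k3 = f(0.150000, 1.400330) = -0.550923
  k4 = f(0.200000, 1.372165) = -0.472836
  u ← 1.427257 + (0.1/6)·(k1 + 2k2 + 2k3 + k4) = 1.372610
u(0.2) ≈ 1.3726

1.3726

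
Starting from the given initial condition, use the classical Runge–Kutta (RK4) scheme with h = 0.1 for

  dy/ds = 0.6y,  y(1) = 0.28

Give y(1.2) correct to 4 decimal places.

RK4: k1 = f(s_n, y_n); k2 = f(s_n + h/2, y_n + (h/2)·k1); k3 = f(s_n + h/2, y_n + (h/2)·k2); k4 = f(s_n + h, y_n + h·k3); y_{n+1} = y_n + (h/6)·(k1 + 2k2 + 2k3 + k4).
s=1.000000, y=0.280000:
  k1 = f(1.000000, 0.280000) = 0.168000
  k2 = f(1.050000, 0.288400) = 0.173040
  k3 = f(1.050000, 0.288652) = 0.173191
  k4 = f(1.100000, 0.297319) = 0.178391
  y ← 0.280000 + (0.1/6)·(k1 + 2k2 + 2k3 + k4) = 0.297314
s=1.100000, y=0.297314:
  k1 = f(1.100000, 0.297314) = 0.178389
  k2 = f(1.150000, 0.306234) = 0.183740
  k3 = f(1.150000, 0.306501) = 0.183901
  k4 = f(1.200000, 0.315704) = 0.189423
  y ← 0.297314 + (0.1/6)·(k1 + 2k2 + 2k3 + k4) = 0.315699
y(1.2) ≈ 0.3157

0.3157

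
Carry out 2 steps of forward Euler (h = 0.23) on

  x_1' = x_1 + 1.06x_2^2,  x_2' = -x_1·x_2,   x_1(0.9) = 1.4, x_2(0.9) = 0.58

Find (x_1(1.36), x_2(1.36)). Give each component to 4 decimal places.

Euler on (x_1,x_2): x_1_{n+1} = x_1_n + h·x_1', x_2_{n+1} = x_2_n + h·x_2'.
0.900000: (1.400000, 0.580000); f=(1.756584, -0.812000) → (1.804014, 0.393240)
1.130000: (1.804014, 0.393240); f=(1.967930, -0.709411) → (2.256638, 0.230076)
(x_1(1.36), x_2(1.36)) ≈ (2.2566, 0.2301)

2.2566, 0.2301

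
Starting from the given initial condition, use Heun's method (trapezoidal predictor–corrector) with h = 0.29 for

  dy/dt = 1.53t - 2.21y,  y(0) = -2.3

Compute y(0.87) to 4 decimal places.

Heun: k1 = f(t_n, y_n); k2 = f(t_n + h, y_n + h·k1); y_{n+1} = y_n + (h/2)·(k1 + k2).
t=0.000000, y=-2.300000:
  k1 = f(0.000000, -2.300000) = 5.083000
  k2 = f(0.290000, -0.825930) = 2.269005
  y ← -2.300000 + (0.29/2)·(5.083000 + 2.269005) = -1.233959
t=0.290000, y=-1.233959:
  k1 = f(0.290000, -1.233959) = 3.170750
  k2 = f(0.580000, -0.314442) = 1.582316
  y ← -1.233959 + (0.29/2)·(3.170750 + 1.582316) = -0.544765
t=0.580000, y=-0.544765:
  k1 = f(0.580000, -0.544765) = 2.091330
  k2 = f(0.870000, 0.061721) = 1.194697
  y ← -0.544765 + (0.29/2)·(2.091330 + 1.194697) = -0.068291
y(0.87) ≈ -0.0683

-0.0683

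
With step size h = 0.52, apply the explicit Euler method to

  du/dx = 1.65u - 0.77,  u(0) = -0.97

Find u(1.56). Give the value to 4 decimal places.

Euler: u_{n+1} = u_n + h·f(x_n, u_n).
x=0.000000, u=-0.970000: f=-2.370500 → u ← -0.970000 + 0.52·(-2.370500) = -2.202660
x=0.520000, u=-2.202660: f=-4.404389 → u ← -2.202660 + 0.52·(-4.404389) = -4.492942
x=1.040000, u=-4.492942: f=-8.183355 → u ← -4.492942 + 0.52·(-8.183355) = -8.748287
u(1.56) ≈ -8.7483

-8.7483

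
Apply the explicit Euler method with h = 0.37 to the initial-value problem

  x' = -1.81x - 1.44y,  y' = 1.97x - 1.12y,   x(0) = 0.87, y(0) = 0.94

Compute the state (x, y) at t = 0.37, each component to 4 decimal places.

Euler on (x,y): x_{n+1} = x_n + h·x', y_{n+1} = y_n + h·y'.
0.000000: (0.870000, 0.940000); f=(-2.928300, 0.661100) → (-0.213471, 1.184607)
(x(0.37), y(0.37)) ≈ (-0.2135, 1.1846)

-0.2135, 1.1846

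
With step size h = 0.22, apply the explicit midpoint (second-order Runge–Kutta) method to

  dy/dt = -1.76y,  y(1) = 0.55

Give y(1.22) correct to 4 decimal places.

Midpoint: k1 = f(t_n, y_n); k2 = f(t_n + h/2, y_n + (h/2)·k1); y_{n+1} = y_n + h·k2.
t=1.000000, y=0.550000:
  k1 = f(1.000000, 0.550000) = -0.968000
  k2 = f(1.110000, 0.443520) = -0.780595
  y ← 0.550000 + 0.22·(-0.780595) = 0.378269
y(1.22) ≈ 0.3783

0.3783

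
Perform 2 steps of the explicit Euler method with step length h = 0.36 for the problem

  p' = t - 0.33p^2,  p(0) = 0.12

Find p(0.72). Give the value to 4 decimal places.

0.2462

Euler: p_{n+1} = p_n + h·f(t_n, p_n).
t=0.000000, p=0.120000: f=-0.004752 → p ← 0.120000 + 0.36·(-0.004752) = 0.118289
t=0.360000, p=0.118289: f=0.355383 → p ← 0.118289 + 0.36·0.355383 = 0.246227
p(0.72) ≈ 0.2462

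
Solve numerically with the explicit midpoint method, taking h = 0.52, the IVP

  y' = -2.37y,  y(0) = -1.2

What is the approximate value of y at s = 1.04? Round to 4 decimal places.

Midpoint: k1 = f(s_n, y_n); k2 = f(s_n + h/2, y_n + (h/2)·k1); y_{n+1} = y_n + h·k2.
s=0.000000, y=-1.200000:
  k1 = f(0.000000, -1.200000) = 2.844000
  k2 = f(0.260000, -0.460560) = 1.091527
  y ← -1.200000 + 0.52·1.091527 = -0.632406
s=0.520000, y=-0.632406:
  k1 = f(0.520000, -0.632406) = 1.498802
  k2 = f(0.780000, -0.242717) = 0.575240
  y ← -0.632406 + 0.52·0.575240 = -0.333281
y(1.04) ≈ -0.3333

-0.3333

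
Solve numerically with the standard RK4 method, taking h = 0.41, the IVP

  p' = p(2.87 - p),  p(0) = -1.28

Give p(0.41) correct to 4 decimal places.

RK4: k1 = f(t_n, p_n); k2 = f(t_n + h/2, p_n + (h/2)·k1); k3 = f(t_n + h/2, p_n + (h/2)·k2); k4 = f(t_n + h, p_n + h·k3); p_{n+1} = p_n + (h/6)·(k1 + 2k2 + 2k3 + k4).
t=0.000000, p=-1.280000:
  k1 = f(0.000000, -1.280000) = -5.312000
  k2 = f(0.205000, -2.368960) = -12.410887
  k3 = f(0.205000, -3.824232) = -25.600294
  k4 = f(0.410000, -11.776120) = -172.474479
  p ← -1.280000 + (0.41/6)·(k1 + 2k2 + 2k3 + k4) = -18.623604
p(0.41) ≈ -18.6236

-18.6236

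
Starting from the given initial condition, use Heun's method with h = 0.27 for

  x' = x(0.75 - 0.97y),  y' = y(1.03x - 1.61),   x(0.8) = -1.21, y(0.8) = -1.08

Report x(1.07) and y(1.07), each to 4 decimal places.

Heun on (x,y): k1 = f(t_n, state_n); k2 = f(t_n + h, state_n + h·k1); state_{n+1} = state_n + (h/2)·(k1 + k2).
0.800000: (-1.210000, -1.080000)
  k1 = (-2.175096, 3.084804)
  predictor → (-1.797276, -0.247103)
  k2 = (-1.778746, 0.855271)
  → (-1.743769, -0.548090)
(x(1.07), y(1.07)) ≈ (-1.7438, -0.5481)

-1.7438, -0.5481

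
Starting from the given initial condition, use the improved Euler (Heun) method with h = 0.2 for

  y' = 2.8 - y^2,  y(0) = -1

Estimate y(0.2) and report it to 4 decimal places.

-0.5810

Heun: k1 = f(t_n, y_n); k2 = f(t_n + h, y_n + h·k1); y_{n+1} = y_n + (h/2)·(k1 + k2).
t=0.000000, y=-1.000000:
  k1 = f(0.000000, -1.000000) = 1.800000
  k2 = f(0.200000, -0.640000) = 2.390400
  y ← -1.000000 + (0.2/2)·(1.800000 + 2.390400) = -0.580960
y(0.2) ≈ -0.5810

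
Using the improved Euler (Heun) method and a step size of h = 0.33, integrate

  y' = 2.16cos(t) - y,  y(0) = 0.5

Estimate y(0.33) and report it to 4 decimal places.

0.9382

Heun: k1 = f(t_n, y_n); k2 = f(t_n + h, y_n + h·k1); y_{n+1} = y_n + (h/2)·(k1 + k2).
t=0.000000, y=0.500000:
  k1 = f(0.000000, 0.500000) = 1.660000
  k2 = f(0.330000, 1.047800) = 0.995651
  y ← 0.500000 + (0.33/2)·(1.660000 + 0.995651) = 0.938182
y(0.33) ≈ 0.9382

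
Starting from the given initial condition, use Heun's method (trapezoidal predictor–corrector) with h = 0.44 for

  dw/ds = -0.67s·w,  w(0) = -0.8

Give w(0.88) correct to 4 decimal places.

Heun: k1 = f(s_n, w_n); k2 = f(s_n + h, w_n + h·k1); w_{n+1} = w_n + (h/2)·(k1 + k2).
s=0.000000, w=-0.800000:
  k1 = f(0.000000, -0.800000) = 0.000000
  k2 = f(0.440000, -0.800000) = 0.235840
  w ← -0.800000 + (0.44/2)·(0.000000 + 0.235840) = -0.748115
s=0.440000, w=-0.748115:
  k1 = f(0.440000, -0.748115) = 0.220544
  k2 = f(0.880000, -0.651076) = 0.383874
  w ← -0.748115 + (0.44/2)·(0.220544 + 0.383874) = -0.615143
w(0.88) ≈ -0.6151

-0.6151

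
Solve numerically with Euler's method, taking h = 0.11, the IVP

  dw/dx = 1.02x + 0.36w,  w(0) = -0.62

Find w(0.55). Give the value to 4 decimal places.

-0.6245

Euler: w_{n+1} = w_n + h·f(x_n, w_n).
x=0.000000, w=-0.620000: f=-0.223200 → w ← -0.620000 + 0.11·(-0.223200) = -0.644552
x=0.110000, w=-0.644552: f=-0.119839 → w ← -0.644552 + 0.11·(-0.119839) = -0.657734
x=0.220000, w=-0.657734: f=-0.012384 → w ← -0.657734 + 0.11·(-0.012384) = -0.659097
x=0.330000, w=-0.659097: f=0.099325 → w ← -0.659097 + 0.11·0.099325 = -0.648171
x=0.440000, w=-0.648171: f=0.215459 → w ← -0.648171 + 0.11·0.215459 = -0.624470
w(0.55) ≈ -0.6245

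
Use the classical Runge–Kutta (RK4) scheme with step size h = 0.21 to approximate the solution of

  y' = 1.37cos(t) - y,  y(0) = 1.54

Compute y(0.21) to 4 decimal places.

RK4: k1 = f(t_n, y_n); k2 = f(t_n + h/2, y_n + (h/2)·k1); k3 = f(t_n + h/2, y_n + (h/2)·k2); k4 = f(t_n + h, y_n + h·k3); y_{n+1} = y_n + (h/6)·(k1 + 2k2 + 2k3 + k4).
t=0.000000, y=1.540000:
  k1 = f(0.000000, 1.540000) = -0.170000
  k2 = f(0.105000, 1.522150) = -0.159695
  k3 = f(0.105000, 1.523232) = -0.160777
  k4 = f(0.210000, 1.506237) = -0.166334
  y ← 1.540000 + (0.21/6)·(k1 + 2k2 + 2k3 + k4) = 1.505795
y(0.21) ≈ 1.5058

1.5058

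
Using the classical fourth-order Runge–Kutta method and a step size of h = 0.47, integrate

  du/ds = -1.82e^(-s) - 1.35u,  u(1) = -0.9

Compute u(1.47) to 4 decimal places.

-0.6586

RK4: k1 = f(s_n, u_n); k2 = f(s_n + h/2, u_n + (h/2)·k1); k3 = f(s_n + h/2, u_n + (h/2)·k2); k4 = f(s_n + h, u_n + h·k3); u_{n+1} = u_n + (h/6)·(k1 + 2k2 + 2k3 + k4).
s=1.000000, u=-0.900000:
  k1 = f(1.000000, -0.900000) = 0.545459
  k2 = f(1.235000, -0.771817) = 0.512634
  k3 = f(1.235000, -0.779531) = 0.523048
  k4 = f(1.470000, -0.654168) = 0.464662
  u ← -0.900000 + (0.47/6)·(k1 + 2k2 + 2k3 + k4) = -0.658617
u(1.47) ≈ -0.6586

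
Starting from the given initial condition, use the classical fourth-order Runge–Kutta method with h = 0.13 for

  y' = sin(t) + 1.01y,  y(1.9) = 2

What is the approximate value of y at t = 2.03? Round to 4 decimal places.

2.4089

RK4: k1 = f(t_n, y_n); k2 = f(t_n + h/2, y_n + (h/2)·k1); k3 = f(t_n + h/2, y_n + (h/2)·k2); k4 = f(t_n + h, y_n + h·k3); y_{n+1} = y_n + (h/6)·(k1 + 2k2 + 2k3 + k4).
t=1.900000, y=2.000000:
  k1 = f(1.900000, 2.000000) = 2.966300
  k2 = f(1.965000, 2.192810) = 3.138040
  k3 = f(1.965000, 2.203973) = 3.149315
  k4 = f(2.030000, 2.409411) = 3.329911
  y ← 2.000000 + (0.13/6)·(k1 + 2k2 + 2k3 + k4) = 2.408870
y(2.03) ≈ 2.4089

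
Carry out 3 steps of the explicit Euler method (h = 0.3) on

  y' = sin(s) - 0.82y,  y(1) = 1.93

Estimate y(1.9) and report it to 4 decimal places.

1.4887

Euler: y_{n+1} = y_n + h·f(s_n, y_n).
s=1.000000, y=1.930000: f=-0.741129 → y ← 1.930000 + 0.3·(-0.741129) = 1.707661
s=1.300000, y=1.707661: f=-0.436724 → y ← 1.707661 + 0.3·(-0.436724) = 1.576644
s=1.600000, y=1.576644: f=-0.293275 → y ← 1.576644 + 0.3·(-0.293275) = 1.488662
y(1.9) ≈ 1.4887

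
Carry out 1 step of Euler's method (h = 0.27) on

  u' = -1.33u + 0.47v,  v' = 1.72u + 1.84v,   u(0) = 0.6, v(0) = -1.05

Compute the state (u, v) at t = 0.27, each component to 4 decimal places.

0.2513, -1.2930

Euler on (u,v): u_{n+1} = u_n + h·u', v_{n+1} = v_n + h·v'.
0.000000: (0.600000, -1.050000); f=(-1.291500, -0.900000) → (0.251295, -1.293000)
(u(0.27), v(0.27)) ≈ (0.2513, -1.2930)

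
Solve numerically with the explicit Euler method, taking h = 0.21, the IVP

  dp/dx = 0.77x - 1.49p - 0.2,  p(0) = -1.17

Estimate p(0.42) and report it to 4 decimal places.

-0.5893

Euler: p_{n+1} = p_n + h·f(x_n, p_n).
x=0.000000, p=-1.170000: f=1.543300 → p ← -1.170000 + 0.21·1.543300 = -0.845907
x=0.210000, p=-0.845907: f=1.222101 → p ← -0.845907 + 0.21·1.222101 = -0.589266
p(0.42) ≈ -0.5893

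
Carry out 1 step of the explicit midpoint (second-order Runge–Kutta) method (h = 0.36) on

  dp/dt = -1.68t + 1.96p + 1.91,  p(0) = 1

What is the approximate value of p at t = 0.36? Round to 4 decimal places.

Midpoint: k1 = f(t_n, p_n); k2 = f(t_n + h/2, p_n + (h/2)·k1); p_{n+1} = p_n + h·k2.
t=0.000000, p=1.000000:
  k1 = f(0.000000, 1.000000) = 3.870000
  k2 = f(0.180000, 1.696600) = 4.932936
  p ← 1.000000 + 0.36·4.932936 = 2.775857
p(0.36) ≈ 2.7759

2.7759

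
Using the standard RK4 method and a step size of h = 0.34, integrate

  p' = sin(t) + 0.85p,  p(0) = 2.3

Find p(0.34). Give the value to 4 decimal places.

RK4: k1 = f(t_n, p_n); k2 = f(t_n + h/2, p_n + (h/2)·k1); k3 = f(t_n + h/2, p_n + (h/2)·k2); k4 = f(t_n + h, p_n + h·k3); p_{n+1} = p_n + (h/6)·(k1 + 2k2 + 2k3 + k4).
t=0.000000, p=2.300000:
  k1 = f(0.000000, 2.300000) = 1.955000
  k2 = f(0.170000, 2.632350) = 2.406680
  k3 = f(0.170000, 2.709136) = 2.471948
  k4 = f(0.340000, 3.140462) = 3.002880
  p ← 2.300000 + (0.34/6)·(k1 + 2k2 + 2k3 + k4) = 3.133858
p(0.34) ≈ 3.1339

3.1339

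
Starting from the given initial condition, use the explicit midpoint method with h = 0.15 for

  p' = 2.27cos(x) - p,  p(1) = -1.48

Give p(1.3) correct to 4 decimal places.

-0.8652

Midpoint: k1 = f(x_n, p_n); k2 = f(x_n + h/2, p_n + (h/2)·k1); p_{n+1} = p_n + h·k2.
x=1.000000, p=-1.480000:
  k1 = f(1.000000, -1.480000) = 2.706486
  k2 = f(1.075000, -1.277014) = 2.356926
  p ← -1.480000 + 0.15·2.356926 = -1.126461
x=1.150000, p=-1.126461:
  k1 = f(1.150000, -1.126461) = 2.053728
  k2 = f(1.225000, -0.972432) = 1.741839
  p ← -1.126461 + 0.15·1.741839 = -0.865185
p(1.3) ≈ -0.8652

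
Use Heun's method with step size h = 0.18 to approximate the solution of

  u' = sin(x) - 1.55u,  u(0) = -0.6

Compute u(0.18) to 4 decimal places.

Heun: k1 = f(x_n, u_n); k2 = f(x_n + h, u_n + h·k1); u_{n+1} = u_n + (h/2)·(k1 + k2).
x=0.000000, u=-0.600000:
  k1 = f(0.000000, -0.600000) = 0.930000
  k2 = f(0.180000, -0.432600) = 0.849560
  u ← -0.600000 + (0.18/2)·(0.930000 + 0.849560) = -0.439840
u(0.18) ≈ -0.4398

-0.4398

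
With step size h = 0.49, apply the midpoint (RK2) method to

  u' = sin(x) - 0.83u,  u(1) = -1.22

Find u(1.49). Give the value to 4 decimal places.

Midpoint: k1 = f(x_n, u_n); k2 = f(x_n + h/2, u_n + (h/2)·k1); u_{n+1} = u_n + h·k2.
x=1.000000, u=-1.220000:
  k1 = f(1.000000, -1.220000) = 1.854071
  k2 = f(1.245000, -0.765753) = 1.582971
  u ← -1.220000 + 0.49·1.582971 = -0.444344
u(1.49) ≈ -0.4443

-0.4443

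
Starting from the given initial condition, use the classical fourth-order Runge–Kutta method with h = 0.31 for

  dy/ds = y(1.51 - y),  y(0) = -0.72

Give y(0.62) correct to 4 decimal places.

RK4: k1 = f(s_n, y_n); k2 = f(s_n + h/2, y_n + (h/2)·k1); k3 = f(s_n + h/2, y_n + (h/2)·k2); k4 = f(s_n + h, y_n + h·k3); y_{n+1} = y_n + (h/6)·(k1 + 2k2 + 2k3 + k4).
s=0.000000, y=-0.720000:
  k1 = f(0.000000, -0.720000) = -1.605600
  k2 = f(0.155000, -0.968868) = -2.401696
  k3 = f(0.155000, -1.092263) = -2.842355
  k4 = f(0.310000, -1.601130) = -4.981324
  y ← -0.720000 + (0.31/6)·(k1 + 2k2 + 2k3 + k4) = -1.602210
s=0.310000, y=-1.602210:
  k1 = f(0.310000, -1.602210) = -4.986412
  k2 = f(0.465000, -2.375104) = -9.227524
  k3 = f(0.465000, -3.032476) = -13.774948
  k4 = f(0.620000, -5.872444) = -43.352983
  y ← -1.602210 + (0.31/6)·(k1 + 2k2 + 2k3 + k4) = -6.476667
y(0.62) ≈ -6.4767

-6.4767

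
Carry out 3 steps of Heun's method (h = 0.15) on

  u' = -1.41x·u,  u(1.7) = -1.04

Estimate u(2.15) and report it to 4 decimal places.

Heun: k1 = f(x_n, u_n); k2 = f(x_n + h, u_n + h·k1); u_{n+1} = u_n + (h/2)·(k1 + k2).
x=1.700000, u=-1.040000:
  k1 = f(1.700000, -1.040000) = 2.492880
  k2 = f(1.850000, -0.666068) = 1.737438
  u ← -1.040000 + (0.15/2)·(2.492880 + 1.737438) = -0.722726
x=1.850000, u=-0.722726:
  k1 = f(1.850000, -0.722726) = 1.885231
  k2 = f(2.000000, -0.439941) = 1.240635
  u ← -0.722726 + (0.15/2)·(1.885231 + 1.240635) = -0.488286
x=2.000000, u=-0.488286:
  k1 = f(2.000000, -0.488286) = 1.376967
  k2 = f(2.150000, -0.281741) = 0.854098
  u ← -0.488286 + (0.15/2)·(1.376967 + 0.854098) = -0.320956
u(2.15) ≈ -0.3210

-0.3210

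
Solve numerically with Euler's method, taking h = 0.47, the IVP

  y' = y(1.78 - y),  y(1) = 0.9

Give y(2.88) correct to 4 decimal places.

Euler: y_{n+1} = y_n + h·f(s_n, y_n).
s=1.000000, y=0.900000: f=0.792000 → y ← 0.900000 + 0.47·0.792000 = 1.272240
s=1.470000, y=1.272240: f=0.645993 → y ← 1.272240 + 0.47·0.645993 = 1.575857
s=1.940000, y=1.575857: f=0.321701 → y ← 1.575857 + 0.47·0.321701 = 1.727056
s=2.410000, y=1.727056: f=0.091437 → y ← 1.727056 + 0.47·0.091437 = 1.770031
y(2.88) ≈ 1.7700

1.7700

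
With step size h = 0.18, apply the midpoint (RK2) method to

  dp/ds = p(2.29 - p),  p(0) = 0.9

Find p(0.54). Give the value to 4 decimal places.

Midpoint: k1 = f(s_n, p_n); k2 = f(s_n + h/2, p_n + (h/2)·k1); p_{n+1} = p_n + h·k2.
s=0.000000, p=0.900000:
  k1 = f(0.000000, 0.900000) = 1.251000
  k2 = f(0.090000, 1.012590) = 1.293493
  p ← 0.900000 + 0.18·1.293493 = 1.132829
s=0.180000, p=1.132829:
  k1 = f(0.180000, 1.132829) = 1.310877
  k2 = f(0.270000, 1.250808) = 1.299830
  p ← 1.132829 + 0.18·1.299830 = 1.366798
s=0.360000, p=1.366798:
  k1 = f(0.360000, 1.366798) = 1.261831
  k2 = f(0.450000, 1.480363) = 1.198557
  p ← 1.366798 + 0.18·1.198557 = 1.582538
p(0.54) ≈ 1.5825

1.5825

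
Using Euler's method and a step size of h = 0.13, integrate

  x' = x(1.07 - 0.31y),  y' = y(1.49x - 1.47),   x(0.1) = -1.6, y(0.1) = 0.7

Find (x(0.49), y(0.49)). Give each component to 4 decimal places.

-2.2647, 0.0684

Euler on (x,y): x_{n+1} = x_n + h·x', y_{n+1} = y_n + h·y'.
0.100000: (-1.600000, 0.700000); f=(-1.364800, -2.697800) → (-1.777424, 0.349286)
0.230000: (-1.777424, 0.349286); f=(-1.709387, -1.438486) → (-1.999644, 0.162283)
0.360000: (-1.999644, 0.162283); f=(-2.039022, -0.722072) → (-2.264717, 0.068413)
(x(0.49), y(0.49)) ≈ (-2.2647, 0.0684)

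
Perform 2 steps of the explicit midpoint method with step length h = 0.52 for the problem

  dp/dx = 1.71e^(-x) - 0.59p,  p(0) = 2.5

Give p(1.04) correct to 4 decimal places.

Midpoint: k1 = f(x_n, p_n); k2 = f(x_n + h/2, p_n + (h/2)·k1); p_{n+1} = p_n + h·k2.
x=0.000000, p=2.500000:
  k1 = f(0.000000, 2.500000) = 0.235000
  k2 = f(0.260000, 2.561100) = -0.192551
  p ← 2.500000 + 0.52·(-0.192551) = 2.399874
x=0.520000, p=2.399874:
  k1 = f(0.520000, 2.399874) = -0.399295
  k2 = f(0.780000, 2.296057) = -0.570799
  p ← 2.399874 + 0.52·(-0.570799) = 2.103058
p(1.04) ≈ 2.1031

2.1031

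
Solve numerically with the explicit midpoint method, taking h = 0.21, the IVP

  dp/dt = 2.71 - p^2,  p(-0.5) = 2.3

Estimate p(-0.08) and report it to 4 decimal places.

1.8415

Midpoint: k1 = f(t_n, p_n); k2 = f(t_n + h/2, p_n + (h/2)·k1); p_{n+1} = p_n + h·k2.
t=-0.500000, p=2.300000:
  k1 = f(-0.500000, 2.300000) = -2.580000
  k2 = f(-0.395000, 2.029100) = -1.407247
  p ← 2.300000 + 0.21·(-1.407247) = 2.004478
t=-0.290000, p=2.004478:
  k1 = f(-0.290000, 2.004478) = -1.307933
  k2 = f(-0.185000, 1.867145) = -0.776231
  p ← 2.004478 + 0.21·(-0.776231) = 1.841470
p(-0.08) ≈ 1.8415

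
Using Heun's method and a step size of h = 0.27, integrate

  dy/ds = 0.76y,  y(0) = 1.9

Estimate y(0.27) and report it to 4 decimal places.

Heun: k1 = f(s_n, y_n); k2 = f(s_n + h, y_n + h·k1); y_{n+1} = y_n + (h/2)·(k1 + k2).
s=0.000000, y=1.900000:
  k1 = f(0.000000, 1.900000) = 1.444000
  k2 = f(0.270000, 2.289880) = 1.740309
  y ← 1.900000 + (0.27/2)·(1.444000 + 1.740309) = 2.329882
y(0.27) ≈ 2.3299

2.3299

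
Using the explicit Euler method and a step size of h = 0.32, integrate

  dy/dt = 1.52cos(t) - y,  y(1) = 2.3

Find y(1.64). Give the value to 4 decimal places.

Euler: y_{n+1} = y_n + h·f(t_n, y_n).
t=1.000000, y=2.300000: f=-1.478740 → y ← 2.300000 + 0.32·(-1.478740) = 1.826803
t=1.320000, y=1.826803: f=-1.449576 → y ← 1.826803 + 0.32·(-1.449576) = 1.362939
y(1.64) ≈ 1.3629

1.3629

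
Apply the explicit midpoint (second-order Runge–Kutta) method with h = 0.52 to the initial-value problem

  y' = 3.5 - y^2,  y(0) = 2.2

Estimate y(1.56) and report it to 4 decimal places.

Midpoint: k1 = f(x_n, y_n); k2 = f(x_n + h/2, y_n + (h/2)·k1); y_{n+1} = y_n + h·k2.
x=0.000000, y=2.200000:
  k1 = f(0.000000, 2.200000) = -1.340000
  k2 = f(0.260000, 1.851600) = 0.071577
  y ← 2.200000 + 0.52·0.071577 = 2.237220
x=0.520000, y=2.237220:
  k1 = f(0.520000, 2.237220) = -1.505155
  k2 = f(0.780000, 1.845880) = 0.092727
  y ← 2.237220 + 0.52·0.092727 = 2.285438
x=1.040000, y=2.285438:
  k1 = f(1.040000, 2.285438) = -1.723228
  k2 = f(1.300000, 1.837399) = 0.123965
  y ← 2.285438 + 0.52·0.123965 = 2.349900
y(1.56) ≈ 2.3499

2.3499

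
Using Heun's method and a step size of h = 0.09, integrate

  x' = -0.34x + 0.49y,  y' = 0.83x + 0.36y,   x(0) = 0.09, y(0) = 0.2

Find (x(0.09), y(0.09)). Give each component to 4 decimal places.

Heun on (x,y): k1 = f(t_n, state_n); k2 = f(t_n + h, state_n + h·k1); state_{n+1} = state_n + (h/2)·(k1 + k2).
0.000000: (0.090000, 0.200000)
  k1 = (0.067400, 0.146700)
  predictor → (0.096066, 0.213203)
  k2 = (0.071807, 0.156488)
  → (0.096264, 0.213643)
(x(0.09), y(0.09)) ≈ (0.0963, 0.2136)

0.0963, 0.2136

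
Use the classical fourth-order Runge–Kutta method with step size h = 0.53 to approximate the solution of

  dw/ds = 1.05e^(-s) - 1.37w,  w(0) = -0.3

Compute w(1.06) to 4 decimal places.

RK4: k1 = f(s_n, w_n); k2 = f(s_n + h/2, w_n + (h/2)·k1); k3 = f(s_n + h/2, w_n + (h/2)·k2); k4 = f(s_n + h, w_n + h·k3); w_{n+1} = w_n + (h/6)·(k1 + 2k2 + 2k3 + k4).
s=0.000000, w=-0.300000:
  k1 = f(0.000000, -0.300000) = 1.461000
  k2 = f(0.265000, 0.087165) = 0.686150
  k3 = f(0.265000, -0.118170) = 0.967459
  k4 = f(0.530000, 0.212753) = 0.326563
  w ← -0.300000 + (0.53/6)·(k1 + 2k2 + 2k3 + k4) = 0.150039
s=0.530000, w=0.150039:
  k1 = f(0.530000, 0.150039) = 0.412482
  k2 = f(0.795000, 0.259347) = 0.118855
  k3 = f(0.795000, 0.181536) = 0.225456
  k4 = f(1.060000, 0.269531) = -0.005479
  w ← 0.150039 + (0.53/6)·(k1 + 2k2 + 2k3 + k4) = 0.246819
w(1.06) ≈ 0.2468

0.2468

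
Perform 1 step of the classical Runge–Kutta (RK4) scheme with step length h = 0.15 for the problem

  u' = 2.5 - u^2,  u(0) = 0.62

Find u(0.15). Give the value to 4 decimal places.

0.9054

RK4: k1 = f(x_n, u_n); k2 = f(x_n + h/2, u_n + (h/2)·k1); k3 = f(x_n + h/2, u_n + (h/2)·k2); k4 = f(x_n + h, u_n + h·k3); u_{n+1} = u_n + (h/6)·(k1 + 2k2 + 2k3 + k4).
x=0.000000, u=0.620000:
  k1 = f(0.000000, 0.620000) = 2.115600
  k2 = f(0.075000, 0.778670) = 1.893673
  k3 = f(0.075000, 0.762025) = 1.919317
  k4 = f(0.150000, 0.907898) = 1.675722
  u ← 0.620000 + (0.15/6)·(k1 + 2k2 + 2k3 + k4) = 0.905433
u(0.15) ≈ 0.9054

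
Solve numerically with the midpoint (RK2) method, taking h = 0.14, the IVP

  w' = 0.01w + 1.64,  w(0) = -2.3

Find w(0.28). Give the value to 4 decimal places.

Midpoint: k1 = f(t_n, w_n); k2 = f(t_n + h/2, w_n + (h/2)·k1); w_{n+1} = w_n + h·k2.
t=0.000000, w=-2.300000:
  k1 = f(0.000000, -2.300000) = 1.617000
  k2 = f(0.070000, -2.186810) = 1.618132
  w ← -2.300000 + 0.14·1.618132 = -2.073462
t=0.140000, w=-2.073462:
  k1 = f(0.140000, -2.073462) = 1.619265
  k2 = f(0.210000, -1.960113) = 1.620399
  w ← -2.073462 + 0.14·1.620399 = -1.846606
w(0.28) ≈ -1.8466

-1.8466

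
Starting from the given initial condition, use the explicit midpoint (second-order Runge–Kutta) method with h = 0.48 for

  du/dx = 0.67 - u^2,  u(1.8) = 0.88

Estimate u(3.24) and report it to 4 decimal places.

Midpoint: k1 = f(x_n, u_n); k2 = f(x_n + h/2, u_n + (h/2)·k1); u_{n+1} = u_n + h·k2.
x=1.800000, u=0.880000:
  k1 = f(1.800000, 0.880000) = -0.104400
  k2 = f(2.040000, 0.854944) = -0.060929
  u ← 0.880000 + 0.48·(-0.060929) = 0.850754
x=2.280000, u=0.850754:
  k1 = f(2.280000, 0.850754) = -0.053782
  k2 = f(2.520000, 0.837846) = -0.031986
  u ← 0.850754 + 0.48·(-0.031986) = 0.835401
x=2.760000, u=0.835401:
  k1 = f(2.760000, 0.835401) = -0.027894
  k2 = f(3.000000, 0.828706) = -0.016754
  u ← 0.835401 + 0.48·(-0.016754) = 0.827359
u(3.24) ≈ 0.8274

0.8274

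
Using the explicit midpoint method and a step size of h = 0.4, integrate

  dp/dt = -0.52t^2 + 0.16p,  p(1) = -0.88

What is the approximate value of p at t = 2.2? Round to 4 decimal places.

-2.8492

Midpoint: k1 = f(t_n, p_n); k2 = f(t_n + h/2, p_n + (h/2)·k1); p_{n+1} = p_n + h·k2.
t=1.000000, p=-0.880000:
  k1 = f(1.000000, -0.880000) = -0.660800
  k2 = f(1.200000, -1.012160) = -0.910746
  p ← -0.880000 + 0.4·(-0.910746) = -1.244298
t=1.400000, p=-1.244298:
  k1 = f(1.400000, -1.244298) = -1.218288
  k2 = f(1.600000, -1.487956) = -1.569273
  p ← -1.244298 + 0.4·(-1.569273) = -1.872007
t=1.800000, p=-1.872007:
  k1 = f(1.800000, -1.872007) = -1.984321
  k2 = f(2.000000, -2.268872) = -2.443019
  p ← -1.872007 + 0.4·(-2.443019) = -2.849215
p(2.2) ≈ -2.8492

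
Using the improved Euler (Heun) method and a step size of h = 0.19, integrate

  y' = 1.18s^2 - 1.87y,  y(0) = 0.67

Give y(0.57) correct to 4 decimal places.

Heun: k1 = f(s_n, y_n); k2 = f(s_n + h, y_n + h·k1); y_{n+1} = y_n + (h/2)·(k1 + k2).
s=0.000000, y=0.670000:
  k1 = f(0.000000, 0.670000) = -1.252900
  k2 = f(0.190000, 0.431949) = -0.765147
  y ← 0.670000 + (0.19/2)·(-1.252900 + (-0.765147)) = 0.478286
s=0.190000, y=0.478286:
  k1 = f(0.190000, 0.478286) = -0.851796
  k2 = f(0.380000, 0.316444) = -0.421359
  y ← 0.478286 + (0.19/2)·(-0.851796 + (-0.421359)) = 0.357336
s=0.380000, y=0.357336:
  k1 = f(0.380000, 0.357336) = -0.497826
  k2 = f(0.570000, 0.262749) = -0.107958
  y ← 0.357336 + (0.19/2)·(-0.497826 + (-0.107958)) = 0.299786
y(0.57) ≈ 0.2998

0.2998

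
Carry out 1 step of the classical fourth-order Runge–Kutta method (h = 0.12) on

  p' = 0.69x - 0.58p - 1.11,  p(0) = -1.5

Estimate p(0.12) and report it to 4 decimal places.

-1.5230

RK4: k1 = f(x_n, p_n); k2 = f(x_n + h/2, p_n + (h/2)·k1); k3 = f(x_n + h/2, p_n + (h/2)·k2); k4 = f(x_n + h, p_n + h·k3); p_{n+1} = p_n + (h/6)·(k1 + 2k2 + 2k3 + k4).
x=0.000000, p=-1.500000:
  k1 = f(0.000000, -1.500000) = -0.240000
  k2 = f(0.060000, -1.514400) = -0.190248
  k3 = f(0.060000, -1.511415) = -0.191979
  k4 = f(0.120000, -1.523038) = -0.143838
  p ← -1.500000 + (0.12/6)·(k1 + 2k2 + 2k3 + k4) = -1.522966
p(0.12) ≈ -1.5230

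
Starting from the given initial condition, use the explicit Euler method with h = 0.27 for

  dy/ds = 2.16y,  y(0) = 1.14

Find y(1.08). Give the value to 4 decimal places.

Euler: y_{n+1} = y_n + h·f(s_n, y_n).
s=0.000000, y=1.140000: f=2.462400 → y ← 1.140000 + 0.27·2.462400 = 1.804848
s=0.270000, y=1.804848: f=3.898472 → y ← 1.804848 + 0.27·3.898472 = 2.857435
s=0.540000, y=2.857435: f=6.172060 → y ← 2.857435 + 0.27·6.172060 = 4.523892
s=0.810000, y=4.523892: f=9.771606 → y ← 4.523892 + 0.27·9.771606 = 7.162225
y(1.08) ≈ 7.1622

7.1622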